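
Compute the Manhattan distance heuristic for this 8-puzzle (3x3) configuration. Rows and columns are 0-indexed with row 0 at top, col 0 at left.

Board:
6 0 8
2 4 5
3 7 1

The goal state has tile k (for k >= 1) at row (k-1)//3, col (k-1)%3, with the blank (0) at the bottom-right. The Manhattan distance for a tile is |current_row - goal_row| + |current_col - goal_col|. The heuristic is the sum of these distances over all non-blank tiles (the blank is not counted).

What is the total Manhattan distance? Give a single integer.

Tile 6: (0,0)->(1,2) = 3
Tile 8: (0,2)->(2,1) = 3
Tile 2: (1,0)->(0,1) = 2
Tile 4: (1,1)->(1,0) = 1
Tile 5: (1,2)->(1,1) = 1
Tile 3: (2,0)->(0,2) = 4
Tile 7: (2,1)->(2,0) = 1
Tile 1: (2,2)->(0,0) = 4
Sum: 3 + 3 + 2 + 1 + 1 + 4 + 1 + 4 = 19

Answer: 19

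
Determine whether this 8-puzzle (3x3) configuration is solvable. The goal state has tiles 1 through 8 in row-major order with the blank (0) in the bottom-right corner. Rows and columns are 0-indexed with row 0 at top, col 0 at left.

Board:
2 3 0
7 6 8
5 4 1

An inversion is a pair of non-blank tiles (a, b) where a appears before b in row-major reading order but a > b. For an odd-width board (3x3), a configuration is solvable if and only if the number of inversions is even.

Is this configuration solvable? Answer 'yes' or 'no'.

Answer: no

Derivation:
Inversions (pairs i<j in row-major order where tile[i] > tile[j] > 0): 15
15 is odd, so the puzzle is not solvable.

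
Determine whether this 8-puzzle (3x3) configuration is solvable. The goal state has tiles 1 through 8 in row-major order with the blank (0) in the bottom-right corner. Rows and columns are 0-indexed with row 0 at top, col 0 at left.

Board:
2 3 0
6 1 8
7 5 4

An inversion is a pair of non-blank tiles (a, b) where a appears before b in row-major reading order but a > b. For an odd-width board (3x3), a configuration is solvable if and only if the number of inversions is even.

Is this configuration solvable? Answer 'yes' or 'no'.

Inversions (pairs i<j in row-major order where tile[i] > tile[j] > 0): 11
11 is odd, so the puzzle is not solvable.

Answer: no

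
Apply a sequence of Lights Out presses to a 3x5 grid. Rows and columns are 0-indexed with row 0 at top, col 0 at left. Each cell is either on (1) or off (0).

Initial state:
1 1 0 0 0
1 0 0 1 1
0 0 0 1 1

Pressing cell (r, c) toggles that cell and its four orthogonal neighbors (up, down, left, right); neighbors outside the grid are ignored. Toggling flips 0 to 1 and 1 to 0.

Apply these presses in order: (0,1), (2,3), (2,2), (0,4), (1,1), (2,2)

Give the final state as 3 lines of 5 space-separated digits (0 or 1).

Answer: 0 1 1 1 1
0 0 1 0 0
0 1 1 0 0

Derivation:
After press 1 at (0,1):
0 0 1 0 0
1 1 0 1 1
0 0 0 1 1

After press 2 at (2,3):
0 0 1 0 0
1 1 0 0 1
0 0 1 0 0

After press 3 at (2,2):
0 0 1 0 0
1 1 1 0 1
0 1 0 1 0

After press 4 at (0,4):
0 0 1 1 1
1 1 1 0 0
0 1 0 1 0

After press 5 at (1,1):
0 1 1 1 1
0 0 0 0 0
0 0 0 1 0

After press 6 at (2,2):
0 1 1 1 1
0 0 1 0 0
0 1 1 0 0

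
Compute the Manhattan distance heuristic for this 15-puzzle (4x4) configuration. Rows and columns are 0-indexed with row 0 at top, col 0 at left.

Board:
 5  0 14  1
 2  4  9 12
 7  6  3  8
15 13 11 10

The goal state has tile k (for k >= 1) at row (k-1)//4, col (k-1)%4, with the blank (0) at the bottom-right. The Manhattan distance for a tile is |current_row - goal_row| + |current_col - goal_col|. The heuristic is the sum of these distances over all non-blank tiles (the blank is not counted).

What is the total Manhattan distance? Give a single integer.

Tile 5: (0,0)->(1,0) = 1
Tile 14: (0,2)->(3,1) = 4
Tile 1: (0,3)->(0,0) = 3
Tile 2: (1,0)->(0,1) = 2
Tile 4: (1,1)->(0,3) = 3
Tile 9: (1,2)->(2,0) = 3
Tile 12: (1,3)->(2,3) = 1
Tile 7: (2,0)->(1,2) = 3
Tile 6: (2,1)->(1,1) = 1
Tile 3: (2,2)->(0,2) = 2
Tile 8: (2,3)->(1,3) = 1
Tile 15: (3,0)->(3,2) = 2
Tile 13: (3,1)->(3,0) = 1
Tile 11: (3,2)->(2,2) = 1
Tile 10: (3,3)->(2,1) = 3
Sum: 1 + 4 + 3 + 2 + 3 + 3 + 1 + 3 + 1 + 2 + 1 + 2 + 1 + 1 + 3 = 31

Answer: 31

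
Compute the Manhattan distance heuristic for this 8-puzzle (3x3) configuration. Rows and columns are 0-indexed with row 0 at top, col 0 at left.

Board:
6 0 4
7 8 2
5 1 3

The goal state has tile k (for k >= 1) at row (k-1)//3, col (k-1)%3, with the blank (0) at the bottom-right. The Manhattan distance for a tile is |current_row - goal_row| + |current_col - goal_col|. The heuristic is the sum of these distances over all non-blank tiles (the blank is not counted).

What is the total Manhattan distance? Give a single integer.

Tile 6: (0,0)->(1,2) = 3
Tile 4: (0,2)->(1,0) = 3
Tile 7: (1,0)->(2,0) = 1
Tile 8: (1,1)->(2,1) = 1
Tile 2: (1,2)->(0,1) = 2
Tile 5: (2,0)->(1,1) = 2
Tile 1: (2,1)->(0,0) = 3
Tile 3: (2,2)->(0,2) = 2
Sum: 3 + 3 + 1 + 1 + 2 + 2 + 3 + 2 = 17

Answer: 17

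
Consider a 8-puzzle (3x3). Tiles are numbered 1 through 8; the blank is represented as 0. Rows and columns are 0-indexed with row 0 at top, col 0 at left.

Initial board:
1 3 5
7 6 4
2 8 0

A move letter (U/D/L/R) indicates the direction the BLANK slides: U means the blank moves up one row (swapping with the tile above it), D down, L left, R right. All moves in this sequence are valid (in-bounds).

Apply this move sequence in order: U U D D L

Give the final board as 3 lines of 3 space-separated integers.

After move 1 (U):
1 3 5
7 6 0
2 8 4

After move 2 (U):
1 3 0
7 6 5
2 8 4

After move 3 (D):
1 3 5
7 6 0
2 8 4

After move 4 (D):
1 3 5
7 6 4
2 8 0

After move 5 (L):
1 3 5
7 6 4
2 0 8

Answer: 1 3 5
7 6 4
2 0 8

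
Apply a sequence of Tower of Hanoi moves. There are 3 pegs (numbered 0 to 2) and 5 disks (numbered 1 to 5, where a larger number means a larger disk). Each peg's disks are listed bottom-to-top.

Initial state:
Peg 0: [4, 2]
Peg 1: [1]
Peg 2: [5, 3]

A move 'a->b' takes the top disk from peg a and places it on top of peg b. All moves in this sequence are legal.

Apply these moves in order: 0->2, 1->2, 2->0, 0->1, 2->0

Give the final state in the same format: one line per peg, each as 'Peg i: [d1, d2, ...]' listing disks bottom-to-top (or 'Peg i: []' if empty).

Answer: Peg 0: [4, 2]
Peg 1: [1]
Peg 2: [5, 3]

Derivation:
After move 1 (0->2):
Peg 0: [4]
Peg 1: [1]
Peg 2: [5, 3, 2]

After move 2 (1->2):
Peg 0: [4]
Peg 1: []
Peg 2: [5, 3, 2, 1]

After move 3 (2->0):
Peg 0: [4, 1]
Peg 1: []
Peg 2: [5, 3, 2]

After move 4 (0->1):
Peg 0: [4]
Peg 1: [1]
Peg 2: [5, 3, 2]

After move 5 (2->0):
Peg 0: [4, 2]
Peg 1: [1]
Peg 2: [5, 3]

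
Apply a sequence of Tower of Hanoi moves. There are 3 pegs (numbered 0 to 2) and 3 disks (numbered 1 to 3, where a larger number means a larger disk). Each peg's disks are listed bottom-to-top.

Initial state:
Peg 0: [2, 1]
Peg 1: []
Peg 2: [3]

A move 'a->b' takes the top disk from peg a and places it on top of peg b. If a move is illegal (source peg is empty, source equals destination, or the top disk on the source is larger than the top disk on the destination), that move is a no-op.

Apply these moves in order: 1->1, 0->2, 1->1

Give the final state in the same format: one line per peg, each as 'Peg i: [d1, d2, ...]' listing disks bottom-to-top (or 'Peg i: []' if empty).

After move 1 (1->1):
Peg 0: [2, 1]
Peg 1: []
Peg 2: [3]

After move 2 (0->2):
Peg 0: [2]
Peg 1: []
Peg 2: [3, 1]

After move 3 (1->1):
Peg 0: [2]
Peg 1: []
Peg 2: [3, 1]

Answer: Peg 0: [2]
Peg 1: []
Peg 2: [3, 1]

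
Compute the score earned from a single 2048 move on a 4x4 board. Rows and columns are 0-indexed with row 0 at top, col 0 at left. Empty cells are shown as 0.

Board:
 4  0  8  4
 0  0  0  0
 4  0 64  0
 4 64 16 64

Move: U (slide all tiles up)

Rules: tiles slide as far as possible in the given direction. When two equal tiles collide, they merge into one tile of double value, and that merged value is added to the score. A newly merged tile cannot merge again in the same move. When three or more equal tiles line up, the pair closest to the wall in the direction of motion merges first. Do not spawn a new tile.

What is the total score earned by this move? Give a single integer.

Slide up:
col 0: [4, 0, 4, 4] -> [8, 4, 0, 0]  score +8 (running 8)
col 1: [0, 0, 0, 64] -> [64, 0, 0, 0]  score +0 (running 8)
col 2: [8, 0, 64, 16] -> [8, 64, 16, 0]  score +0 (running 8)
col 3: [4, 0, 0, 64] -> [4, 64, 0, 0]  score +0 (running 8)
Board after move:
 8 64  8  4
 4  0 64 64
 0  0 16  0
 0  0  0  0

Answer: 8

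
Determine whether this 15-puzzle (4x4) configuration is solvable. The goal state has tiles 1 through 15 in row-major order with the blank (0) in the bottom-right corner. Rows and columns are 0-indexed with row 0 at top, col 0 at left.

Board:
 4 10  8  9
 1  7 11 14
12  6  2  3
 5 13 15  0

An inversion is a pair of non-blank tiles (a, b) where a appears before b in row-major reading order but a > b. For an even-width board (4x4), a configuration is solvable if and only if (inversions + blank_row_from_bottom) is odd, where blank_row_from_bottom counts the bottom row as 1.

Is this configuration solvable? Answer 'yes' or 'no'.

Inversions: 44
Blank is in row 3 (0-indexed from top), which is row 1 counting from the bottom (bottom = 1).
44 + 1 = 45, which is odd, so the puzzle is solvable.

Answer: yes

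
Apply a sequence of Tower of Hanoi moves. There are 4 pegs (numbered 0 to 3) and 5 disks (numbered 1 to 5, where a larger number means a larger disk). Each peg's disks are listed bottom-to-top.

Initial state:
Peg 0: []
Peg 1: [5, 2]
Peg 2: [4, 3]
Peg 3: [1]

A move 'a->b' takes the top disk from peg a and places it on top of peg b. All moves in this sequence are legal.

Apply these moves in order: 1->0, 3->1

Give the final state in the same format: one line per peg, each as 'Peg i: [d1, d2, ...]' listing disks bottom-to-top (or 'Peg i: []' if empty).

After move 1 (1->0):
Peg 0: [2]
Peg 1: [5]
Peg 2: [4, 3]
Peg 3: [1]

After move 2 (3->1):
Peg 0: [2]
Peg 1: [5, 1]
Peg 2: [4, 3]
Peg 3: []

Answer: Peg 0: [2]
Peg 1: [5, 1]
Peg 2: [4, 3]
Peg 3: []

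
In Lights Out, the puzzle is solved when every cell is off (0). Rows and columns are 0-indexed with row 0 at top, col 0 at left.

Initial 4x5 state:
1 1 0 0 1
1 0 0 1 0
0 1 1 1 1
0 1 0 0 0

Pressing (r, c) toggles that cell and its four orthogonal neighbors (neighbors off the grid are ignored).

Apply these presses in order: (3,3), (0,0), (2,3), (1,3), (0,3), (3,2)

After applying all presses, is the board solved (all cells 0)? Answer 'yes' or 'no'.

Answer: no

Derivation:
After press 1 at (3,3):
1 1 0 0 1
1 0 0 1 0
0 1 1 0 1
0 1 1 1 1

After press 2 at (0,0):
0 0 0 0 1
0 0 0 1 0
0 1 1 0 1
0 1 1 1 1

After press 3 at (2,3):
0 0 0 0 1
0 0 0 0 0
0 1 0 1 0
0 1 1 0 1

After press 4 at (1,3):
0 0 0 1 1
0 0 1 1 1
0 1 0 0 0
0 1 1 0 1

After press 5 at (0,3):
0 0 1 0 0
0 0 1 0 1
0 1 0 0 0
0 1 1 0 1

After press 6 at (3,2):
0 0 1 0 0
0 0 1 0 1
0 1 1 0 0
0 0 0 1 1

Lights still on: 7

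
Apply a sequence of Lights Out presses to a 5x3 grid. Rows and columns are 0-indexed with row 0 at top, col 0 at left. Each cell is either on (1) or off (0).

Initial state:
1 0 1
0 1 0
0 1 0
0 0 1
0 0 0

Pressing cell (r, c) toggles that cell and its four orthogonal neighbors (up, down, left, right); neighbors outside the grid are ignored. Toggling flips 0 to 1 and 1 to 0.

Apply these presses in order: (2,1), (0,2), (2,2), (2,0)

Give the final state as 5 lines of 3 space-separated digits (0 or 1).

After press 1 at (2,1):
1 0 1
0 0 0
1 0 1
0 1 1
0 0 0

After press 2 at (0,2):
1 1 0
0 0 1
1 0 1
0 1 1
0 0 0

After press 3 at (2,2):
1 1 0
0 0 0
1 1 0
0 1 0
0 0 0

After press 4 at (2,0):
1 1 0
1 0 0
0 0 0
1 1 0
0 0 0

Answer: 1 1 0
1 0 0
0 0 0
1 1 0
0 0 0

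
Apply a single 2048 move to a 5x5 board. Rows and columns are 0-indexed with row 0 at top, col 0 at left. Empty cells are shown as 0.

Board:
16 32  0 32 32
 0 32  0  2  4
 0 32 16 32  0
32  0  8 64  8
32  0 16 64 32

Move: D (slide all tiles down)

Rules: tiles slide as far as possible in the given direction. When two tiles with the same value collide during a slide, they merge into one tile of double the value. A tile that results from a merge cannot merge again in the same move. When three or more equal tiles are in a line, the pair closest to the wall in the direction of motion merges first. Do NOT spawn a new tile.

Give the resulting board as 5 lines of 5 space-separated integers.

Answer:   0   0   0   0   0
  0   0   0  32  32
  0   0  16   2   4
 16  32   8  32   8
 64  64  16 128  32

Derivation:
Slide down:
col 0: [16, 0, 0, 32, 32] -> [0, 0, 0, 16, 64]
col 1: [32, 32, 32, 0, 0] -> [0, 0, 0, 32, 64]
col 2: [0, 0, 16, 8, 16] -> [0, 0, 16, 8, 16]
col 3: [32, 2, 32, 64, 64] -> [0, 32, 2, 32, 128]
col 4: [32, 4, 0, 8, 32] -> [0, 32, 4, 8, 32]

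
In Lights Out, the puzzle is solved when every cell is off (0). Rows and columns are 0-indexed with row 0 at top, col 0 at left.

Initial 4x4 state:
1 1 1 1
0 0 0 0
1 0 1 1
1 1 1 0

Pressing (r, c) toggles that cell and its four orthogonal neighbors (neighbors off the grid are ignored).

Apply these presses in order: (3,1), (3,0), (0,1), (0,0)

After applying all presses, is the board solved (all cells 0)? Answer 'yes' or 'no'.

After press 1 at (3,1):
1 1 1 1
0 0 0 0
1 1 1 1
0 0 0 0

After press 2 at (3,0):
1 1 1 1
0 0 0 0
0 1 1 1
1 1 0 0

After press 3 at (0,1):
0 0 0 1
0 1 0 0
0 1 1 1
1 1 0 0

After press 4 at (0,0):
1 1 0 1
1 1 0 0
0 1 1 1
1 1 0 0

Lights still on: 10

Answer: no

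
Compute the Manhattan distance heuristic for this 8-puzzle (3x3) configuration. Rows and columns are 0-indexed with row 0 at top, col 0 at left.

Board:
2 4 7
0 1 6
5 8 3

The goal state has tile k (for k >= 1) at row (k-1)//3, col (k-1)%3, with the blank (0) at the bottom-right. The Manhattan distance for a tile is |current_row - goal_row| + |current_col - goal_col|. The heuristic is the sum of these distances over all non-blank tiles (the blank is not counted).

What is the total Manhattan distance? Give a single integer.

Answer: 13

Derivation:
Tile 2: (0,0)->(0,1) = 1
Tile 4: (0,1)->(1,0) = 2
Tile 7: (0,2)->(2,0) = 4
Tile 1: (1,1)->(0,0) = 2
Tile 6: (1,2)->(1,2) = 0
Tile 5: (2,0)->(1,1) = 2
Tile 8: (2,1)->(2,1) = 0
Tile 3: (2,2)->(0,2) = 2
Sum: 1 + 2 + 4 + 2 + 0 + 2 + 0 + 2 = 13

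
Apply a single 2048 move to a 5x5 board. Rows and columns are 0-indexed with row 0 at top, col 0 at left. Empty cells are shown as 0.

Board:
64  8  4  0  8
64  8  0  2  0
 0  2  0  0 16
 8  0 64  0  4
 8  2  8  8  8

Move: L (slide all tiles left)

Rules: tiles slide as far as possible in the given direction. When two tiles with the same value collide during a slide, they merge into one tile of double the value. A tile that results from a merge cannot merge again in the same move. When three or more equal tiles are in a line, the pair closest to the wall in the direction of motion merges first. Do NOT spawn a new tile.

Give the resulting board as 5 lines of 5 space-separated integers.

Answer: 64  8  4  8  0
64  8  2  0  0
 2 16  0  0  0
 8 64  4  0  0
 8  2 16  8  0

Derivation:
Slide left:
row 0: [64, 8, 4, 0, 8] -> [64, 8, 4, 8, 0]
row 1: [64, 8, 0, 2, 0] -> [64, 8, 2, 0, 0]
row 2: [0, 2, 0, 0, 16] -> [2, 16, 0, 0, 0]
row 3: [8, 0, 64, 0, 4] -> [8, 64, 4, 0, 0]
row 4: [8, 2, 8, 8, 8] -> [8, 2, 16, 8, 0]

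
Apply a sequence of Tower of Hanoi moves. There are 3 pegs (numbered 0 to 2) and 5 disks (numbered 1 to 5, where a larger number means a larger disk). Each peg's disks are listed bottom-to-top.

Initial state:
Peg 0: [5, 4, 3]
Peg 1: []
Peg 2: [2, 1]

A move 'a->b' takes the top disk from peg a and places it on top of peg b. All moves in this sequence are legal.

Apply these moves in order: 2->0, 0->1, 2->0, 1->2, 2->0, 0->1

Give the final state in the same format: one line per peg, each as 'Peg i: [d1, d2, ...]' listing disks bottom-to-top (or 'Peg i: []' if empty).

Answer: Peg 0: [5, 4, 3, 2]
Peg 1: [1]
Peg 2: []

Derivation:
After move 1 (2->0):
Peg 0: [5, 4, 3, 1]
Peg 1: []
Peg 2: [2]

After move 2 (0->1):
Peg 0: [5, 4, 3]
Peg 1: [1]
Peg 2: [2]

After move 3 (2->0):
Peg 0: [5, 4, 3, 2]
Peg 1: [1]
Peg 2: []

After move 4 (1->2):
Peg 0: [5, 4, 3, 2]
Peg 1: []
Peg 2: [1]

After move 5 (2->0):
Peg 0: [5, 4, 3, 2, 1]
Peg 1: []
Peg 2: []

After move 6 (0->1):
Peg 0: [5, 4, 3, 2]
Peg 1: [1]
Peg 2: []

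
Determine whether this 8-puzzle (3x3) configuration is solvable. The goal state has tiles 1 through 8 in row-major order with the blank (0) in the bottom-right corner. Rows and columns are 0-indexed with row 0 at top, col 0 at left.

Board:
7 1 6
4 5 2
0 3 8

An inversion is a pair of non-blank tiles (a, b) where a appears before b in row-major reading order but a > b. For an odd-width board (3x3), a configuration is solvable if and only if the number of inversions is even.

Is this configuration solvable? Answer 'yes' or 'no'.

Answer: yes

Derivation:
Inversions (pairs i<j in row-major order where tile[i] > tile[j] > 0): 14
14 is even, so the puzzle is solvable.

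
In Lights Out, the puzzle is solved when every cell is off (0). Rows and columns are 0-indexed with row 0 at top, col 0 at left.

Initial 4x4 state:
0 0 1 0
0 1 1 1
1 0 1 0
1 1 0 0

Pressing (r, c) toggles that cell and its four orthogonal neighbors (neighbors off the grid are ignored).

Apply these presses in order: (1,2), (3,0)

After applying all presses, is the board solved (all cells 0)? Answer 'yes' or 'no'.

After press 1 at (1,2):
0 0 0 0
0 0 0 0
1 0 0 0
1 1 0 0

After press 2 at (3,0):
0 0 0 0
0 0 0 0
0 0 0 0
0 0 0 0

Lights still on: 0

Answer: yes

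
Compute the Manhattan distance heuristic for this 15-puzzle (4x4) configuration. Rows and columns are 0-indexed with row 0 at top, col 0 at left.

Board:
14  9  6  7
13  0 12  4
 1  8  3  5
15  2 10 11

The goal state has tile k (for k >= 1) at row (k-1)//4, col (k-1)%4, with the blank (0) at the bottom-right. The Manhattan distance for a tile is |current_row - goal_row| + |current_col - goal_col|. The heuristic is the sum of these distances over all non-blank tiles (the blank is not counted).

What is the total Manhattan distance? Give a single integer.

Tile 14: at (0,0), goal (3,1), distance |0-3|+|0-1| = 4
Tile 9: at (0,1), goal (2,0), distance |0-2|+|1-0| = 3
Tile 6: at (0,2), goal (1,1), distance |0-1|+|2-1| = 2
Tile 7: at (0,3), goal (1,2), distance |0-1|+|3-2| = 2
Tile 13: at (1,0), goal (3,0), distance |1-3|+|0-0| = 2
Tile 12: at (1,2), goal (2,3), distance |1-2|+|2-3| = 2
Tile 4: at (1,3), goal (0,3), distance |1-0|+|3-3| = 1
Tile 1: at (2,0), goal (0,0), distance |2-0|+|0-0| = 2
Tile 8: at (2,1), goal (1,3), distance |2-1|+|1-3| = 3
Tile 3: at (2,2), goal (0,2), distance |2-0|+|2-2| = 2
Tile 5: at (2,3), goal (1,0), distance |2-1|+|3-0| = 4
Tile 15: at (3,0), goal (3,2), distance |3-3|+|0-2| = 2
Tile 2: at (3,1), goal (0,1), distance |3-0|+|1-1| = 3
Tile 10: at (3,2), goal (2,1), distance |3-2|+|2-1| = 2
Tile 11: at (3,3), goal (2,2), distance |3-2|+|3-2| = 2
Sum: 4 + 3 + 2 + 2 + 2 + 2 + 1 + 2 + 3 + 2 + 4 + 2 + 3 + 2 + 2 = 36

Answer: 36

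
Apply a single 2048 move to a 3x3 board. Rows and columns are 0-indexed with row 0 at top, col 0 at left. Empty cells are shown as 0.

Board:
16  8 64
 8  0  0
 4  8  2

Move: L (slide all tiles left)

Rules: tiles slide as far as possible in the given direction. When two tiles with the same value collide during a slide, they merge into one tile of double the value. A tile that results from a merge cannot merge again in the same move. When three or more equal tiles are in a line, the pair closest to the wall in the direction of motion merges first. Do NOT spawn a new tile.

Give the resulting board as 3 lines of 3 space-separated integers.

Answer: 16  8 64
 8  0  0
 4  8  2

Derivation:
Slide left:
row 0: [16, 8, 64] -> [16, 8, 64]
row 1: [8, 0, 0] -> [8, 0, 0]
row 2: [4, 8, 2] -> [4, 8, 2]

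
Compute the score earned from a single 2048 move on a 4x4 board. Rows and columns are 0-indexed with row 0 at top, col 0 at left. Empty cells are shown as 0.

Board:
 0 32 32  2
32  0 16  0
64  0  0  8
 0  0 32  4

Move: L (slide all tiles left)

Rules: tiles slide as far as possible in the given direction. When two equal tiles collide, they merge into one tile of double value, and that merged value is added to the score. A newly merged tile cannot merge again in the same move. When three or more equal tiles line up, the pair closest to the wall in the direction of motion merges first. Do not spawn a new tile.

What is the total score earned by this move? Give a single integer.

Answer: 64

Derivation:
Slide left:
row 0: [0, 32, 32, 2] -> [64, 2, 0, 0]  score +64 (running 64)
row 1: [32, 0, 16, 0] -> [32, 16, 0, 0]  score +0 (running 64)
row 2: [64, 0, 0, 8] -> [64, 8, 0, 0]  score +0 (running 64)
row 3: [0, 0, 32, 4] -> [32, 4, 0, 0]  score +0 (running 64)
Board after move:
64  2  0  0
32 16  0  0
64  8  0  0
32  4  0  0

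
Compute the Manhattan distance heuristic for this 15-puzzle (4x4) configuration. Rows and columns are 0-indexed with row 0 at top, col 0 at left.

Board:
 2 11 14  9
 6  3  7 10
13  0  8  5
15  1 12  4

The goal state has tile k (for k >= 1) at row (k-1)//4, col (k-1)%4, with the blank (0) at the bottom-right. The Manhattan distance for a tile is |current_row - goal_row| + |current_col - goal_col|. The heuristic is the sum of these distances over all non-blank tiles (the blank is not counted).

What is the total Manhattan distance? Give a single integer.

Tile 2: (0,0)->(0,1) = 1
Tile 11: (0,1)->(2,2) = 3
Tile 14: (0,2)->(3,1) = 4
Tile 9: (0,3)->(2,0) = 5
Tile 6: (1,0)->(1,1) = 1
Tile 3: (1,1)->(0,2) = 2
Tile 7: (1,2)->(1,2) = 0
Tile 10: (1,3)->(2,1) = 3
Tile 13: (2,0)->(3,0) = 1
Tile 8: (2,2)->(1,3) = 2
Tile 5: (2,3)->(1,0) = 4
Tile 15: (3,0)->(3,2) = 2
Tile 1: (3,1)->(0,0) = 4
Tile 12: (3,2)->(2,3) = 2
Tile 4: (3,3)->(0,3) = 3
Sum: 1 + 3 + 4 + 5 + 1 + 2 + 0 + 3 + 1 + 2 + 4 + 2 + 4 + 2 + 3 = 37

Answer: 37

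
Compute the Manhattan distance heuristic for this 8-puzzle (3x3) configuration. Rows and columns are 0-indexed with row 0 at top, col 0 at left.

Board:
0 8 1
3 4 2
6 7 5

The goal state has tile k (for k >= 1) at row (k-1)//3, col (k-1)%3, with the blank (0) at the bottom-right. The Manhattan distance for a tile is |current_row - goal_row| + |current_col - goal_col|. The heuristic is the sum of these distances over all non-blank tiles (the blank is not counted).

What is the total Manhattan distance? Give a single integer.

Tile 8: at (0,1), goal (2,1), distance |0-2|+|1-1| = 2
Tile 1: at (0,2), goal (0,0), distance |0-0|+|2-0| = 2
Tile 3: at (1,0), goal (0,2), distance |1-0|+|0-2| = 3
Tile 4: at (1,1), goal (1,0), distance |1-1|+|1-0| = 1
Tile 2: at (1,2), goal (0,1), distance |1-0|+|2-1| = 2
Tile 6: at (2,0), goal (1,2), distance |2-1|+|0-2| = 3
Tile 7: at (2,1), goal (2,0), distance |2-2|+|1-0| = 1
Tile 5: at (2,2), goal (1,1), distance |2-1|+|2-1| = 2
Sum: 2 + 2 + 3 + 1 + 2 + 3 + 1 + 2 = 16

Answer: 16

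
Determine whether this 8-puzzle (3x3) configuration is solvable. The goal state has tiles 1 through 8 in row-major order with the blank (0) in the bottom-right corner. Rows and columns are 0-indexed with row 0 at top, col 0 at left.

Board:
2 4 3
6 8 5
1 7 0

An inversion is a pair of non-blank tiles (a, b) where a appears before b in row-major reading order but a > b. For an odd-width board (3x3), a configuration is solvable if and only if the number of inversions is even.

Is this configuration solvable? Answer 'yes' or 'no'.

Inversions (pairs i<j in row-major order where tile[i] > tile[j] > 0): 10
10 is even, so the puzzle is solvable.

Answer: yes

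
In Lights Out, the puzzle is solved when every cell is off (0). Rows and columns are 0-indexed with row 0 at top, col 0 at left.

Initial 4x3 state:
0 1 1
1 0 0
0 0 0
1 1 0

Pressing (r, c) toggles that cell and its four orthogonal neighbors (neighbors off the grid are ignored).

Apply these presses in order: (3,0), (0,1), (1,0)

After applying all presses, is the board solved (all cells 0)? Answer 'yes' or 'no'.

After press 1 at (3,0):
0 1 1
1 0 0
1 0 0
0 0 0

After press 2 at (0,1):
1 0 0
1 1 0
1 0 0
0 0 0

After press 3 at (1,0):
0 0 0
0 0 0
0 0 0
0 0 0

Lights still on: 0

Answer: yes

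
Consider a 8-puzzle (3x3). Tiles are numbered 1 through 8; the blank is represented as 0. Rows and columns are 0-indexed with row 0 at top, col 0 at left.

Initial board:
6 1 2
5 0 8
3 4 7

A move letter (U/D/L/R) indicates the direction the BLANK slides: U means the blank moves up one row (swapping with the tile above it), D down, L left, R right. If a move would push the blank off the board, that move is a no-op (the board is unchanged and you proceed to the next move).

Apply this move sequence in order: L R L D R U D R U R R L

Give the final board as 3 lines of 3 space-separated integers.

Answer: 6 1 2
3 0 5
4 7 8

Derivation:
After move 1 (L):
6 1 2
0 5 8
3 4 7

After move 2 (R):
6 1 2
5 0 8
3 4 7

After move 3 (L):
6 1 2
0 5 8
3 4 7

After move 4 (D):
6 1 2
3 5 8
0 4 7

After move 5 (R):
6 1 2
3 5 8
4 0 7

After move 6 (U):
6 1 2
3 0 8
4 5 7

After move 7 (D):
6 1 2
3 5 8
4 0 7

After move 8 (R):
6 1 2
3 5 8
4 7 0

After move 9 (U):
6 1 2
3 5 0
4 7 8

After move 10 (R):
6 1 2
3 5 0
4 7 8

After move 11 (R):
6 1 2
3 5 0
4 7 8

After move 12 (L):
6 1 2
3 0 5
4 7 8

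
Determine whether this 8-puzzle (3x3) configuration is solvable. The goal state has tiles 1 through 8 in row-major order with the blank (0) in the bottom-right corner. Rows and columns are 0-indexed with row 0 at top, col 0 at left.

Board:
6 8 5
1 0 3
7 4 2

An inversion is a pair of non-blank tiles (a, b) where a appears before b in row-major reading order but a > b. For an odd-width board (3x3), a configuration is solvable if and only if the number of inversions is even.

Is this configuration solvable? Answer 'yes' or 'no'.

Inversions (pairs i<j in row-major order where tile[i] > tile[j] > 0): 19
19 is odd, so the puzzle is not solvable.

Answer: no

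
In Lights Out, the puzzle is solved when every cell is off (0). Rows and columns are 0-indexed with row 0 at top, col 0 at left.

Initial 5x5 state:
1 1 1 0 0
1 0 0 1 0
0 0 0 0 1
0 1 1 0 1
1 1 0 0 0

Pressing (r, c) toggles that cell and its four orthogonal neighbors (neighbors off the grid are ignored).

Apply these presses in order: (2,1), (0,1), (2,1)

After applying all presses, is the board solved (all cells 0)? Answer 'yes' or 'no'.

After press 1 at (2,1):
1 1 1 0 0
1 1 0 1 0
1 1 1 0 1
0 0 1 0 1
1 1 0 0 0

After press 2 at (0,1):
0 0 0 0 0
1 0 0 1 0
1 1 1 0 1
0 0 1 0 1
1 1 0 0 0

After press 3 at (2,1):
0 0 0 0 0
1 1 0 1 0
0 0 0 0 1
0 1 1 0 1
1 1 0 0 0

Lights still on: 9

Answer: no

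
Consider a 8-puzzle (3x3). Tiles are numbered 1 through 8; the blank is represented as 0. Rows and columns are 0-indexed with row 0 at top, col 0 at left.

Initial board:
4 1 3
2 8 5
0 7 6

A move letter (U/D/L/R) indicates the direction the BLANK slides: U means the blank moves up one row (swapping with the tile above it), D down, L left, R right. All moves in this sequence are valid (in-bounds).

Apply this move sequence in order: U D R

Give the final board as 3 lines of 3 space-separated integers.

Answer: 4 1 3
2 8 5
7 0 6

Derivation:
After move 1 (U):
4 1 3
0 8 5
2 7 6

After move 2 (D):
4 1 3
2 8 5
0 7 6

After move 3 (R):
4 1 3
2 8 5
7 0 6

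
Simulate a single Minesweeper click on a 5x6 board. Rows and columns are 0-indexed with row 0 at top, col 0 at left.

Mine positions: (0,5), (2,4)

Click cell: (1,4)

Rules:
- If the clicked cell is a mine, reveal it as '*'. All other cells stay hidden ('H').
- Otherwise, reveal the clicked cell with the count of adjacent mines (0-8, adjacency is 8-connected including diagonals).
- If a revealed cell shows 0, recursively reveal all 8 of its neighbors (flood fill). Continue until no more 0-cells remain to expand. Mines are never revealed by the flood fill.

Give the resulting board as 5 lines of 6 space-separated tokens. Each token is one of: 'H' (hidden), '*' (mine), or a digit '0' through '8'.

H H H H H H
H H H H 2 H
H H H H H H
H H H H H H
H H H H H H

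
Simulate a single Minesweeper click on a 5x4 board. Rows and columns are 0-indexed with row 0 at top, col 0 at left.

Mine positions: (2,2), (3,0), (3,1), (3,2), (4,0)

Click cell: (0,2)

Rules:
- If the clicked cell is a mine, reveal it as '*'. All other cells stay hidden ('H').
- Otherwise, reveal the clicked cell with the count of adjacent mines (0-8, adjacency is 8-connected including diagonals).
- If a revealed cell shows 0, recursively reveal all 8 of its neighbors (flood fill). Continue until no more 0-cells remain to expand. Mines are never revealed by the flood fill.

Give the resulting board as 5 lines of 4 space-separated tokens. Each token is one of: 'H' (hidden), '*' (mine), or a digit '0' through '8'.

0 0 0 0
0 1 1 1
2 4 H H
H H H H
H H H H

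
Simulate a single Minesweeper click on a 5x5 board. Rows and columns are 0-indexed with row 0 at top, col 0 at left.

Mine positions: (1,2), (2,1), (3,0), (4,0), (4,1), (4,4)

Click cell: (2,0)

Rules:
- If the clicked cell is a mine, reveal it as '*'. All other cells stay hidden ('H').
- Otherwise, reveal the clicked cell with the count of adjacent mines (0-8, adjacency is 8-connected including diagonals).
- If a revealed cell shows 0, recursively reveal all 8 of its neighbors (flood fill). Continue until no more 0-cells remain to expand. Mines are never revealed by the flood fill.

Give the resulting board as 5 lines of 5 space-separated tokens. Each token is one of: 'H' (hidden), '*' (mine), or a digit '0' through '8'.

H H H H H
H H H H H
2 H H H H
H H H H H
H H H H H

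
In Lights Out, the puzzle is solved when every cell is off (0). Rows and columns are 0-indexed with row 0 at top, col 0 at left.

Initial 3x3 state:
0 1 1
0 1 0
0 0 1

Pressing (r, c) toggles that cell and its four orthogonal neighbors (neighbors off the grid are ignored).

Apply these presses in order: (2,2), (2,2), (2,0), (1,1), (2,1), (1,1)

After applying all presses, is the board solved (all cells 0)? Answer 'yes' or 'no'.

After press 1 at (2,2):
0 1 1
0 1 1
0 1 0

After press 2 at (2,2):
0 1 1
0 1 0
0 0 1

After press 3 at (2,0):
0 1 1
1 1 0
1 1 1

After press 4 at (1,1):
0 0 1
0 0 1
1 0 1

After press 5 at (2,1):
0 0 1
0 1 1
0 1 0

After press 6 at (1,1):
0 1 1
1 0 0
0 0 0

Lights still on: 3

Answer: no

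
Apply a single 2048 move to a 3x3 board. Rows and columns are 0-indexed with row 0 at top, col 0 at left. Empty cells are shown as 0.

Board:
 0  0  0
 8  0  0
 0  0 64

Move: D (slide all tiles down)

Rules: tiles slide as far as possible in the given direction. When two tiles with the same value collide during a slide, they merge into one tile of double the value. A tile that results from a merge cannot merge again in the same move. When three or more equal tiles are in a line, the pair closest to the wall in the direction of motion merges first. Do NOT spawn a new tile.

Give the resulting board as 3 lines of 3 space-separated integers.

Slide down:
col 0: [0, 8, 0] -> [0, 0, 8]
col 1: [0, 0, 0] -> [0, 0, 0]
col 2: [0, 0, 64] -> [0, 0, 64]

Answer:  0  0  0
 0  0  0
 8  0 64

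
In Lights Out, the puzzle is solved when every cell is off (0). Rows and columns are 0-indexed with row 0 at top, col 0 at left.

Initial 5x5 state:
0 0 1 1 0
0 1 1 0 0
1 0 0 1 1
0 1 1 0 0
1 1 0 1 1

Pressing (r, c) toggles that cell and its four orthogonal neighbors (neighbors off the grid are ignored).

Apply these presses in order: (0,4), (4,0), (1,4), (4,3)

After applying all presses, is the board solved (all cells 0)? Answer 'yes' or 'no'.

Answer: no

Derivation:
After press 1 at (0,4):
0 0 1 0 1
0 1 1 0 1
1 0 0 1 1
0 1 1 0 0
1 1 0 1 1

After press 2 at (4,0):
0 0 1 0 1
0 1 1 0 1
1 0 0 1 1
1 1 1 0 0
0 0 0 1 1

After press 3 at (1,4):
0 0 1 0 0
0 1 1 1 0
1 0 0 1 0
1 1 1 0 0
0 0 0 1 1

After press 4 at (4,3):
0 0 1 0 0
0 1 1 1 0
1 0 0 1 0
1 1 1 1 0
0 0 1 0 0

Lights still on: 11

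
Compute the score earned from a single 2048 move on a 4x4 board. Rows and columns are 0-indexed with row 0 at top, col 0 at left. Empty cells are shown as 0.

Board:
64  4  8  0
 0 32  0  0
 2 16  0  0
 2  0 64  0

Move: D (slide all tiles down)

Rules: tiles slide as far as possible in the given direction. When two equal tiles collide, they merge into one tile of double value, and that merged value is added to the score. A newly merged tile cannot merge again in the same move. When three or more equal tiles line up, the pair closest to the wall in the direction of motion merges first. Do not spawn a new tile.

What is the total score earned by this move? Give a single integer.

Answer: 4

Derivation:
Slide down:
col 0: [64, 0, 2, 2] -> [0, 0, 64, 4]  score +4 (running 4)
col 1: [4, 32, 16, 0] -> [0, 4, 32, 16]  score +0 (running 4)
col 2: [8, 0, 0, 64] -> [0, 0, 8, 64]  score +0 (running 4)
col 3: [0, 0, 0, 0] -> [0, 0, 0, 0]  score +0 (running 4)
Board after move:
 0  0  0  0
 0  4  0  0
64 32  8  0
 4 16 64  0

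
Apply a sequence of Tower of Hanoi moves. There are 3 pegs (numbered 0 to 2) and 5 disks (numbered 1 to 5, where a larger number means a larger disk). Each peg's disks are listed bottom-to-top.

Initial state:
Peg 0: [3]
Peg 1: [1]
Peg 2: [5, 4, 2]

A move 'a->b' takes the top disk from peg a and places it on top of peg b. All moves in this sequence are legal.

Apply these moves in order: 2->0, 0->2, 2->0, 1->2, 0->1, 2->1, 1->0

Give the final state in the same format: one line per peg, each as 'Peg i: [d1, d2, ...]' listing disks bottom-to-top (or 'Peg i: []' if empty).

Answer: Peg 0: [3, 1]
Peg 1: [2]
Peg 2: [5, 4]

Derivation:
After move 1 (2->0):
Peg 0: [3, 2]
Peg 1: [1]
Peg 2: [5, 4]

After move 2 (0->2):
Peg 0: [3]
Peg 1: [1]
Peg 2: [5, 4, 2]

After move 3 (2->0):
Peg 0: [3, 2]
Peg 1: [1]
Peg 2: [5, 4]

After move 4 (1->2):
Peg 0: [3, 2]
Peg 1: []
Peg 2: [5, 4, 1]

After move 5 (0->1):
Peg 0: [3]
Peg 1: [2]
Peg 2: [5, 4, 1]

After move 6 (2->1):
Peg 0: [3]
Peg 1: [2, 1]
Peg 2: [5, 4]

After move 7 (1->0):
Peg 0: [3, 1]
Peg 1: [2]
Peg 2: [5, 4]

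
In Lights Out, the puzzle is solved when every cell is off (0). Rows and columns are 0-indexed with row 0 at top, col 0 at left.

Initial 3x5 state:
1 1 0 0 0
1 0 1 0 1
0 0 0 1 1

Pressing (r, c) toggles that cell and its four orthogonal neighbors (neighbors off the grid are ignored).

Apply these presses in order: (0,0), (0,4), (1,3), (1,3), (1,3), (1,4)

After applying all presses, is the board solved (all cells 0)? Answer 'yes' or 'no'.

Answer: yes

Derivation:
After press 1 at (0,0):
0 0 0 0 0
0 0 1 0 1
0 0 0 1 1

After press 2 at (0,4):
0 0 0 1 1
0 0 1 0 0
0 0 0 1 1

After press 3 at (1,3):
0 0 0 0 1
0 0 0 1 1
0 0 0 0 1

After press 4 at (1,3):
0 0 0 1 1
0 0 1 0 0
0 0 0 1 1

After press 5 at (1,3):
0 0 0 0 1
0 0 0 1 1
0 0 0 0 1

After press 6 at (1,4):
0 0 0 0 0
0 0 0 0 0
0 0 0 0 0

Lights still on: 0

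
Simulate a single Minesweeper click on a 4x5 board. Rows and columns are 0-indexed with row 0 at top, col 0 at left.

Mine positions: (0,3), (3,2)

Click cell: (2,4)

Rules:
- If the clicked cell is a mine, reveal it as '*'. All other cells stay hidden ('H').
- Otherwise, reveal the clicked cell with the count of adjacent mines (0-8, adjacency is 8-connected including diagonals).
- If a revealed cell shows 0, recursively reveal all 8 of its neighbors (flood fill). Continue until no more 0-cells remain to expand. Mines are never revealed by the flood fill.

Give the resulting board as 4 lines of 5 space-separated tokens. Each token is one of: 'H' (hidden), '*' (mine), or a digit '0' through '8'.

H H H H H
H H H 1 1
H H H 1 0
H H H 1 0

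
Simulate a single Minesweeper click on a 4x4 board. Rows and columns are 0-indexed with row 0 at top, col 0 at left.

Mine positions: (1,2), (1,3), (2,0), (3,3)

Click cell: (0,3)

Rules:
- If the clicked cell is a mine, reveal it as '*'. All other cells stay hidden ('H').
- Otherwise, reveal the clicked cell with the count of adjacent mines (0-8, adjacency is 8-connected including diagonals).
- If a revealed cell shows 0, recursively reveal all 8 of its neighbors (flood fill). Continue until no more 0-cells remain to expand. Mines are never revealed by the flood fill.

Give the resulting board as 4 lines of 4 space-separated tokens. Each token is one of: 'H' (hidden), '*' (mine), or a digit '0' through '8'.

H H H 2
H H H H
H H H H
H H H H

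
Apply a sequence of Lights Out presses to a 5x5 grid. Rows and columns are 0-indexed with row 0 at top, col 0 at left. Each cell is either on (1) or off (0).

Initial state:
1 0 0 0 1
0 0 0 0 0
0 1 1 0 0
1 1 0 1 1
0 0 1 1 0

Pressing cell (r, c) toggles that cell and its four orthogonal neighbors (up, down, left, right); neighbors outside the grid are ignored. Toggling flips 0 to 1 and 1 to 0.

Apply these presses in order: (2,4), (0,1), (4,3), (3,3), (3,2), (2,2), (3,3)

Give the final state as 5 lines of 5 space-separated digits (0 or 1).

Answer: 0 1 1 0 1
0 1 1 0 1
0 0 1 0 1
1 0 0 1 0
0 0 1 0 1

Derivation:
After press 1 at (2,4):
1 0 0 0 1
0 0 0 0 1
0 1 1 1 1
1 1 0 1 0
0 0 1 1 0

After press 2 at (0,1):
0 1 1 0 1
0 1 0 0 1
0 1 1 1 1
1 1 0 1 0
0 0 1 1 0

After press 3 at (4,3):
0 1 1 0 1
0 1 0 0 1
0 1 1 1 1
1 1 0 0 0
0 0 0 0 1

After press 4 at (3,3):
0 1 1 0 1
0 1 0 0 1
0 1 1 0 1
1 1 1 1 1
0 0 0 1 1

After press 5 at (3,2):
0 1 1 0 1
0 1 0 0 1
0 1 0 0 1
1 0 0 0 1
0 0 1 1 1

After press 6 at (2,2):
0 1 1 0 1
0 1 1 0 1
0 0 1 1 1
1 0 1 0 1
0 0 1 1 1

After press 7 at (3,3):
0 1 1 0 1
0 1 1 0 1
0 0 1 0 1
1 0 0 1 0
0 0 1 0 1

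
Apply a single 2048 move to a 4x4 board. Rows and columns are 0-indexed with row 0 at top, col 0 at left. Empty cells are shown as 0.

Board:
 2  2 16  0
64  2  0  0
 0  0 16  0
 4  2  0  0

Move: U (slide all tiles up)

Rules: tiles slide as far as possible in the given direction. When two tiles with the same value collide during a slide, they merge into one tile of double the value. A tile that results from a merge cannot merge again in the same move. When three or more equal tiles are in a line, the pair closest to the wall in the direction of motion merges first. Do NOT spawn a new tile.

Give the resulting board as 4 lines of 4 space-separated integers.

Answer:  2  4 32  0
64  2  0  0
 4  0  0  0
 0  0  0  0

Derivation:
Slide up:
col 0: [2, 64, 0, 4] -> [2, 64, 4, 0]
col 1: [2, 2, 0, 2] -> [4, 2, 0, 0]
col 2: [16, 0, 16, 0] -> [32, 0, 0, 0]
col 3: [0, 0, 0, 0] -> [0, 0, 0, 0]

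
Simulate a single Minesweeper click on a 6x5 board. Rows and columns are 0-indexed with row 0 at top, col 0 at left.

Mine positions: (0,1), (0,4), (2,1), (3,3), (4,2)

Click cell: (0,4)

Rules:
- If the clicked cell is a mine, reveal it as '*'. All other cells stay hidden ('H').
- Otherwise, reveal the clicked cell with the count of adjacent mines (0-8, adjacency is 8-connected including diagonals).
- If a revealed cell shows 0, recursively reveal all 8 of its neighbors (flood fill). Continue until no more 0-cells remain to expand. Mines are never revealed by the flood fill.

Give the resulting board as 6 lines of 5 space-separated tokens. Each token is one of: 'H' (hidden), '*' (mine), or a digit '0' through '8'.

H H H H *
H H H H H
H H H H H
H H H H H
H H H H H
H H H H H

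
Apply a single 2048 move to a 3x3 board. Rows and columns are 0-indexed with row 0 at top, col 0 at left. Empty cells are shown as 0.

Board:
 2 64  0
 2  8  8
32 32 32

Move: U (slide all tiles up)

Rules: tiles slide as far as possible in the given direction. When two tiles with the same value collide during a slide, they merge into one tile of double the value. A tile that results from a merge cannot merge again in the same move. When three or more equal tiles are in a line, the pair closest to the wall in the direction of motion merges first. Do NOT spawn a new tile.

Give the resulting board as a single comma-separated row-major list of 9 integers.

Answer: 4, 64, 8, 32, 8, 32, 0, 32, 0

Derivation:
Slide up:
col 0: [2, 2, 32] -> [4, 32, 0]
col 1: [64, 8, 32] -> [64, 8, 32]
col 2: [0, 8, 32] -> [8, 32, 0]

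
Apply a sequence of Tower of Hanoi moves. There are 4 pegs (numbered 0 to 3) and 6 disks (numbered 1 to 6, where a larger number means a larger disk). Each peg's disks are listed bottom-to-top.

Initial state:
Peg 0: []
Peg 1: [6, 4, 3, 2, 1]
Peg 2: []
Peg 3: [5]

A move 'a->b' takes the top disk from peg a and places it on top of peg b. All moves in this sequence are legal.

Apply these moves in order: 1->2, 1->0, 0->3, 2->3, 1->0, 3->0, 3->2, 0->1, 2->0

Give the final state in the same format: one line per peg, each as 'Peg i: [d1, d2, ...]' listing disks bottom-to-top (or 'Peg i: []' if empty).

Answer: Peg 0: [3, 2]
Peg 1: [6, 4, 1]
Peg 2: []
Peg 3: [5]

Derivation:
After move 1 (1->2):
Peg 0: []
Peg 1: [6, 4, 3, 2]
Peg 2: [1]
Peg 3: [5]

After move 2 (1->0):
Peg 0: [2]
Peg 1: [6, 4, 3]
Peg 2: [1]
Peg 3: [5]

After move 3 (0->3):
Peg 0: []
Peg 1: [6, 4, 3]
Peg 2: [1]
Peg 3: [5, 2]

After move 4 (2->3):
Peg 0: []
Peg 1: [6, 4, 3]
Peg 2: []
Peg 3: [5, 2, 1]

After move 5 (1->0):
Peg 0: [3]
Peg 1: [6, 4]
Peg 2: []
Peg 3: [5, 2, 1]

After move 6 (3->0):
Peg 0: [3, 1]
Peg 1: [6, 4]
Peg 2: []
Peg 3: [5, 2]

After move 7 (3->2):
Peg 0: [3, 1]
Peg 1: [6, 4]
Peg 2: [2]
Peg 3: [5]

After move 8 (0->1):
Peg 0: [3]
Peg 1: [6, 4, 1]
Peg 2: [2]
Peg 3: [5]

After move 9 (2->0):
Peg 0: [3, 2]
Peg 1: [6, 4, 1]
Peg 2: []
Peg 3: [5]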